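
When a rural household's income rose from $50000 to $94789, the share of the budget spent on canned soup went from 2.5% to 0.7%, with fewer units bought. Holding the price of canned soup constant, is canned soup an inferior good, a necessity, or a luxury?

inferior good

Quantity demanded falls as income rises, so η < 0.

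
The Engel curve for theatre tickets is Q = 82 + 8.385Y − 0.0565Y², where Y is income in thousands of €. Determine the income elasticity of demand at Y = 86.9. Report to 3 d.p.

-0.325

At Y = 86.9: Q = 383.9905.
dQ/dY = 8.385 − 0.113Y = -1.43470.
η = (dQ/dY)·(Y/Q) = -1.43470 × (86.9/383.9905) = -0.325.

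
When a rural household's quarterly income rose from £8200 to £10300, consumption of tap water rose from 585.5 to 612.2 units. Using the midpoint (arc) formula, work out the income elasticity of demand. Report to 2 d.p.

ΔQ = 612.2 − 585.5 = 26.7; midpoint Q̄ = (585.5 + 612.2)/2 = 598.85.
ΔI = 10300 − 8200 = 2100; midpoint Ī = (8200 + 10300)/2 = 9250.
η = (ΔQ/Q̄) ÷ (ΔI/Ī) = (26.7/598.85) ÷ (2100/9250) = 0.20.

0.20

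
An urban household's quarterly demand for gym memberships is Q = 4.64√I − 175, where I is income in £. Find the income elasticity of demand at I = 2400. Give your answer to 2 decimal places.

2.17

At I = 2400: Q = 52.313.
dQ/dI = 4.64/(2√I) = 0.0473568 at this income.
η = (dQ/dI)·(I/Q) = 0.0473568 × (2400/52.313) = 2.17.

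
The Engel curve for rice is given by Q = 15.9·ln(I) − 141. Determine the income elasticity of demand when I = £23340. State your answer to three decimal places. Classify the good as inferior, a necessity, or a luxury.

0.840 (necessity)

At I = 23340: Q = 18.921.
dQ/dI = 15.9/I = 0.000681234 at this income.
η = (dQ/dI)·(I/Q) = 0.000681234 × (23340/18.921) = 0.840.
Since 0 < η < 1, the good is a necessity.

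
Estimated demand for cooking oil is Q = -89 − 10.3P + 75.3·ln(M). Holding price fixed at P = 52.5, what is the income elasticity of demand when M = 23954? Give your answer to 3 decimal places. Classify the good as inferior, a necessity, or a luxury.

0.581 (necessity)

At P = 52.5, M = 23954: Q = 129.567.
Holding P constant, ∂Q/∂M = 75.3/M = 0.00314353.
η_M = (∂Q/∂M)·(M/Q) = 0.00314353 × (23954/129.567) = 0.581.
Since 0 < η < 1, this is a necessity.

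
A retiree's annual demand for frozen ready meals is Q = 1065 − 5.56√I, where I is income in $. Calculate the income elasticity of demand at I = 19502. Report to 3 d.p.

At I = 19502: Q = 288.548.
dQ/dI = -5.56/(2√I) = -0.019907 at this income.
η = (dQ/dI)·(I/Q) = -0.019907 × (19502/288.548) = -1.345.

-1.345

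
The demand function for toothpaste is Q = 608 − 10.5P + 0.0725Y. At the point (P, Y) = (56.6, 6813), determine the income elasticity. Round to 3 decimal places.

At P = 56.6, Y = 6813: Q = 507.642.
Holding P constant, ∂Q/∂Y = 0.0725.
η_Y = (∂Q/∂Y)·(Y/Q) = 0.0725 × (6813/507.642) = 0.973.

0.973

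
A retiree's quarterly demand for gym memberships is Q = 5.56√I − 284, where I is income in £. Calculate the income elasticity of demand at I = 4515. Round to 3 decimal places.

At I = 4515: Q = 89.597.
dQ/dI = 5.56/(2√I) = 0.0413729 at this income.
η = (dQ/dI)·(I/Q) = 0.0413729 × (4515/89.597) = 2.085.

2.085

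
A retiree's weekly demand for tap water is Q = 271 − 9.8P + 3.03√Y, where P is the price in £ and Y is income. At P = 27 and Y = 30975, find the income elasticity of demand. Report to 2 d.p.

0.49

At P = 27, Y = 30975: Q = 539.671.
Holding P constant, ∂Q/∂Y = 3.03/(2√Y) = 0.00860809.
η_Y = (∂Q/∂Y)·(Y/Q) = 0.00860809 × (30975/539.671) = 0.49.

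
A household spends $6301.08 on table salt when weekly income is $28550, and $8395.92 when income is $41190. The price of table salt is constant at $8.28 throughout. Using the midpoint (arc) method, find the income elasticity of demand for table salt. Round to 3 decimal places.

With a constant price, Q₁ = 6301.08/8.28 = 761.000 and Q₂ = 8395.92/8.28 = 1014.000 (equivalently, work directly with expenditure since P cancels).
Midpoint %ΔQ = (8395.92 − 6301.08)/7348.50 = 0.28507; midpoint %ΔI = (41190 − 28550)/34870 = 0.36249.
η = 0.28507 / 0.36249 = 0.786.

0.786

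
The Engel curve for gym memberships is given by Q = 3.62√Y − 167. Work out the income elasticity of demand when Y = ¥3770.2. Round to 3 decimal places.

2.011

At Y = 3770.2: Q = 55.275.
dQ/dY = 3.62/(2√Y) = 0.0294779 at this income.
η = (dQ/dY)·(Y/Q) = 0.0294779 × (3770.2/55.275) = 2.011.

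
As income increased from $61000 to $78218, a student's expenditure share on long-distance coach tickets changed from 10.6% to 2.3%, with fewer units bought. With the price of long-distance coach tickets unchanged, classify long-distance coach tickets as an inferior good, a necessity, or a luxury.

inferior good

Quantity demanded falls as income rises, so η < 0.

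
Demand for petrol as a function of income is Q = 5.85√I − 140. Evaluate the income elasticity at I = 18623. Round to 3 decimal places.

0.606

At I = 18623: Q = 658.327.
dQ/dI = 5.85/(2√I) = 0.0214339 at this income.
η = (dQ/dI)·(I/Q) = 0.0214339 × (18623/658.327) = 0.606.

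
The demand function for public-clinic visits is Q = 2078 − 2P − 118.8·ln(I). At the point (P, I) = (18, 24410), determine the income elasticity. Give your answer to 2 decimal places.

At P = 18, I = 24410: Q = 841.794.
Holding P constant, ∂Q/∂I = -118.8/I = -0.00486686.
η_I = (∂Q/∂I)·(I/Q) = -0.00486686 × (24410/841.794) = -0.14.

-0.14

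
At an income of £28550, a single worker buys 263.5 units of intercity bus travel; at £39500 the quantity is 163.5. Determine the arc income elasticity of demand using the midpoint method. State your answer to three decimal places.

ΔQ = 163.5 − 263.5 = -100; midpoint Q̄ = (263.5 + 163.5)/2 = 213.5.
ΔI = 39500 − 28550 = 10950; midpoint Ī = (28550 + 39500)/2 = 34025.
η = (ΔQ/Q̄) ÷ (ΔI/Ī) = (-100/213.5) ÷ (10950/34025) = -1.455.

-1.455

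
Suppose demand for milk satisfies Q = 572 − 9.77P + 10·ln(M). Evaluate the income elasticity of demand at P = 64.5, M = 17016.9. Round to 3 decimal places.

At P = 64.5, M = 17016.9: Q = 39.255.
Holding P constant, ∂Q/∂M = 10/M = 0.000587651.
η_M = (∂Q/∂M)·(M/Q) = 0.000587651 × (17016.9/39.255) = 0.255.

0.255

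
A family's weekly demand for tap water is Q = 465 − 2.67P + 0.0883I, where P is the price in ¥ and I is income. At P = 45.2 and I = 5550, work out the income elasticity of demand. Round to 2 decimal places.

At P = 45.2, I = 5550: Q = 834.381.
Holding P constant, ∂Q/∂I = 0.0883.
η_I = (∂Q/∂I)·(I/Q) = 0.0883 × (5550/834.381) = 0.59.

0.59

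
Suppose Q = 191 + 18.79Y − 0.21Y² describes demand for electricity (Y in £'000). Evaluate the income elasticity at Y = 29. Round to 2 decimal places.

0.34

At Y = 29: Q = 559.3000.
dQ/dY = 18.79 − 0.42Y = 6.61000.
η = (dQ/dY)·(Y/Q) = 6.61000 × (29/559.3000) = 0.34.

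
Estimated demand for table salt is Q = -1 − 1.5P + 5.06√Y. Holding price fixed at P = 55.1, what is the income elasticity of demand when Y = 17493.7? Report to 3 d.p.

0.571

At P = 55.1, Y = 17493.7: Q = 585.605.
Holding P constant, ∂Q/∂Y = 5.06/(2√Y) = 0.0191284.
η_Y = (∂Q/∂Y)·(Y/Q) = 0.0191284 × (17493.7/585.605) = 0.571.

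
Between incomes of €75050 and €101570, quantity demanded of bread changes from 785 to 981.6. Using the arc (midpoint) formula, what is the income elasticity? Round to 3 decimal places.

ΔQ = 981.6 − 785 = 196.6; midpoint Q̄ = (785 + 981.6)/2 = 883.3.
ΔI = 101570 − 75050 = 26520; midpoint Ī = (75050 + 101570)/2 = 88310.
η = (ΔQ/Q̄) ÷ (ΔI/Ī) = (196.6/883.3) ÷ (26520/88310) = 0.741.

0.741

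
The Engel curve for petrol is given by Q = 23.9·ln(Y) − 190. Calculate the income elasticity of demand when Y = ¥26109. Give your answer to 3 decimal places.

At Y = 26109: Q = 53.064.
dQ/dY = 23.9/Y = 0.000915393 at this income.
η = (dQ/dY)·(Y/Q) = 0.000915393 × (26109/53.064) = 0.450.

0.450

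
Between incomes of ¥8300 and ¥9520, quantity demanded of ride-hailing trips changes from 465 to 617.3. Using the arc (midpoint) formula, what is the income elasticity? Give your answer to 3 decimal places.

ΔQ = 617.3 − 465 = 152.3; midpoint Q̄ = (465 + 617.3)/2 = 541.15.
ΔI = 9520 − 8300 = 1220; midpoint Ī = (8300 + 9520)/2 = 8910.
η = (ΔQ/Q̄) ÷ (ΔI/Ī) = (152.3/541.15) ÷ (1220/8910) = 2.055.

2.055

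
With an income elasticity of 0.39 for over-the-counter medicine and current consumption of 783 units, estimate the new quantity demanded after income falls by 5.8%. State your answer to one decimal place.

%ΔQ ≈ η × %ΔI = 0.39 × (-5.8%) = -2.262%.
New Q ≈ 783 × (1 − 0.02262) = 765.3.

765.3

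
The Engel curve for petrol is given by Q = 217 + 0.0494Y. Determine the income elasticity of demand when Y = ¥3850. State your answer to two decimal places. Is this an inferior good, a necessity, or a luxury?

At Y = 3850: Q = 407.190.
dQ/dY = 0.0494.
η = (dQ/dY)·(Y/Q) = 0.0494 × (3850/407.190) = 0.47.
Since 0 < η < 1, the good is a necessity.

0.47 (necessity)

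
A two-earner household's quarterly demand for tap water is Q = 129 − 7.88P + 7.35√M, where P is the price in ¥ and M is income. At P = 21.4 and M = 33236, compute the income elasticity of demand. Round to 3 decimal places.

0.515

At P = 21.4, M = 33236: Q = 1300.328.
Holding P constant, ∂Q/∂M = 7.35/(2√M) = 0.0201583.
η_M = (∂Q/∂M)·(M/Q) = 0.0201583 × (33236/1300.328) = 0.515.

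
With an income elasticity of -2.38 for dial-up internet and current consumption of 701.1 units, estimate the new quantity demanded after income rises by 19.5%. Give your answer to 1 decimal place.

%ΔQ ≈ η × %ΔI = -2.38 × 19.5% = -46.41%.
New Q ≈ 701.1 × (1 − 0.4641) = 375.7.

375.7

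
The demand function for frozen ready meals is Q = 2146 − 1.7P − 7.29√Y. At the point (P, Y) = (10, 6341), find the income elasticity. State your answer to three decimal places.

-0.187

At P = 10, Y = 6341: Q = 1548.494.
Holding P constant, ∂Q/∂Y = -7.29/(2√Y) = -0.045774.
η_Y = (∂Q/∂Y)·(Y/Q) = -0.045774 × (6341/1548.494) = -0.187.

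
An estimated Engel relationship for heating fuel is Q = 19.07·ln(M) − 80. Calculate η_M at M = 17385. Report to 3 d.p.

At M = 17385: Q = 106.187.
dQ/dM = 19.07/M = 0.00109692 at this income.
η = (dQ/dM)·(M/Q) = 0.00109692 × (17385/106.187) = 0.180.

0.180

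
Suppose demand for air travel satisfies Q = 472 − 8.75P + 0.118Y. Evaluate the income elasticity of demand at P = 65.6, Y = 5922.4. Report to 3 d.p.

At P = 65.6, Y = 5922.4: Q = 596.843.
Holding P constant, ∂Q/∂Y = 0.118.
η_Y = (∂Q/∂Y)·(Y/Q) = 0.118 × (5922.4/596.843) = 1.171.

1.171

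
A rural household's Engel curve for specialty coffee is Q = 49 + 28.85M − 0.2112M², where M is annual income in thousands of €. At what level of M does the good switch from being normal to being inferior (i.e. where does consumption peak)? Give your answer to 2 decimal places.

dQ/dM = 28.85 − 0.4224M.
The good is inferior where dQ/dM < 0. Setting dQ/dM = 0 gives M = 28.85 / 0.4224 = 68.30.

68.30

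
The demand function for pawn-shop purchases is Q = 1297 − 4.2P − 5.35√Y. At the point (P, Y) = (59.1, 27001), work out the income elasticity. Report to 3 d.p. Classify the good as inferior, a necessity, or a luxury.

At P = 59.1, Y = 27001: Q = 169.669.
Holding P constant, ∂Q/∂Y = -5.35/(2√Y) = -0.0162792.
η_Y = (∂Q/∂Y)·(Y/Q) = -0.0162792 × (27001/169.669) = -2.591.
Since η < 0, this is an inferior good.

-2.591 (inferior good)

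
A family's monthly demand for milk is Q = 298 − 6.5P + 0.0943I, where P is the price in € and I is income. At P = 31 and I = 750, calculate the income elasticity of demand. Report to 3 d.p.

At P = 31, I = 750: Q = 167.225.
Holding P constant, ∂Q/∂I = 0.0943.
η_I = (∂Q/∂I)·(I/Q) = 0.0943 × (750/167.225) = 0.423.

0.423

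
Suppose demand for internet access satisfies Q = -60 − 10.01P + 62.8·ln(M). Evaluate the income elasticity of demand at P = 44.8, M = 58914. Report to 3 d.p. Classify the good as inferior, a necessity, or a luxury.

At P = 44.8, M = 58914: Q = 181.337.
Holding P constant, ∂Q/∂M = 62.8/M = 0.00106596.
η_M = (∂Q/∂M)·(M/Q) = 0.00106596 × (58914/181.337) = 0.346.
Since 0 < η < 1, this is a necessity.

0.346 (necessity)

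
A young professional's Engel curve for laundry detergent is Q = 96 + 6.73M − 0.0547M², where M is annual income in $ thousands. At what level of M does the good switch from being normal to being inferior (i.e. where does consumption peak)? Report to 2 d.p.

61.52

dQ/dM = 6.73 − 0.1094M.
The good is inferior where dQ/dM < 0. Setting dQ/dM = 0 gives M = 6.73 / 0.1094 = 61.52.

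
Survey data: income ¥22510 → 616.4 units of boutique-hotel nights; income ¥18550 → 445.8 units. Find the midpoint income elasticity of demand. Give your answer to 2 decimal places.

1.67

ΔQ = 445.8 − 616.4 = -170.6; midpoint Q̄ = (616.4 + 445.8)/2 = 531.1.
ΔI = 18550 − 22510 = -3960; midpoint Ī = (22510 + 18550)/2 = 20530.
η = (ΔQ/Q̄) ÷ (ΔI/Ī) = (-170.6/531.1) ÷ (-3960/20530) = 1.67.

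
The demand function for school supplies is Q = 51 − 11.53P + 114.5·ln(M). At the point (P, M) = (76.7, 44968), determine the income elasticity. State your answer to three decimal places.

At P = 76.7, M = 44968: Q = 393.368.
Holding P constant, ∂Q/∂M = 114.5/M = 0.00254626.
η_M = (∂Q/∂M)·(M/Q) = 0.00254626 × (44968/393.368) = 0.291.

0.291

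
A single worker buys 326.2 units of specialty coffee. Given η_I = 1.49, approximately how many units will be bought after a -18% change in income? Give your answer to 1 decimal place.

%ΔQ ≈ η × %ΔI = 1.49 × (-18%) = -26.82%.
New Q ≈ 326.2 × (1 − 0.2682) = 238.7.

238.7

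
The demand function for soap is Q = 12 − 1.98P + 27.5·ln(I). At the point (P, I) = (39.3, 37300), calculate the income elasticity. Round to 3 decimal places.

0.123

At P = 39.3, I = 37300: Q = 223.672.
Holding P constant, ∂Q/∂I = 27.5/I = 0.000737265.
η_I = (∂Q/∂I)·(I/Q) = 0.000737265 × (37300/223.672) = 0.123.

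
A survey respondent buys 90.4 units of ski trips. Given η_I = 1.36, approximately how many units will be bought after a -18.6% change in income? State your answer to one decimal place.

67.5

%ΔQ ≈ η × %ΔI = 1.36 × (-18.6%) = -25.296%.
New Q ≈ 90.4 × (1 − 0.25296) = 67.5.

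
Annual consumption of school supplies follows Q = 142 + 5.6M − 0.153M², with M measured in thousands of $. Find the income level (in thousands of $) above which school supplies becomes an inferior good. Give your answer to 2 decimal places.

18.30

dQ/dM = 5.6 − 0.306M.
The good is inferior where dQ/dM < 0. Setting dQ/dM = 0 gives M = 5.6 / 0.306 = 18.30.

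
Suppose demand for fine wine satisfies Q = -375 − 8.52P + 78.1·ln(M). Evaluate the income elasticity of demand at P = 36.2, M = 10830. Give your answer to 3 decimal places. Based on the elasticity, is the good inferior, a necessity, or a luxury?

At P = 36.2, M = 10830: Q = 42.131.
Holding P constant, ∂Q/∂M = 78.1/M = 0.00721145.
η_M = (∂Q/∂M)·(M/Q) = 0.00721145 × (10830/42.131) = 1.854.
Since η > 1, this is a luxury.

1.854 (luxury)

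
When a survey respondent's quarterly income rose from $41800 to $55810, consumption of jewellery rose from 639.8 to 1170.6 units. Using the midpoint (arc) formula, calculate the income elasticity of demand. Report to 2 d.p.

ΔQ = 1170.6 − 639.8 = 530.8; midpoint Q̄ = (639.8 + 1170.6)/2 = 905.2.
ΔI = 55810 − 41800 = 14010; midpoint Ī = (41800 + 55810)/2 = 48805.
η = (ΔQ/Q̄) ÷ (ΔI/Ī) = (530.8/905.2) ÷ (14010/48805) = 2.04.

2.04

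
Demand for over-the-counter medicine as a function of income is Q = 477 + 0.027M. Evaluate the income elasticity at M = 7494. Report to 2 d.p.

At M = 7494: Q = 679.338.
dQ/dM = 0.027.
η = (dQ/dM)·(M/Q) = 0.027 × (7494/679.338) = 0.30.

0.30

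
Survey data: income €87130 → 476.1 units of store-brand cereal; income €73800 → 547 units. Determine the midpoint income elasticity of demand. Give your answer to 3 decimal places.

ΔQ = 547 − 476.1 = 70.9; midpoint Q̄ = (476.1 + 547)/2 = 511.55.
ΔI = 73800 − 87130 = -13330; midpoint Ī = (87130 + 73800)/2 = 80465.
η = (ΔQ/Q̄) ÷ (ΔI/Ī) = (70.9/511.55) ÷ (-13330/80465) = -0.837.

-0.837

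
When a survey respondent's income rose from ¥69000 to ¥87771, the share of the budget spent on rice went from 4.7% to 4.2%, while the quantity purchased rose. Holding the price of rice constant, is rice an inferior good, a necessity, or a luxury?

necessity

Quantity rises but the budget share falls as income rises, so 0 < η < 1.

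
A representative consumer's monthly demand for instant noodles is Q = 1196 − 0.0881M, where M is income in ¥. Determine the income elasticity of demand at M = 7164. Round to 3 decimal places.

At M = 7164: Q = 564.852.
dQ/dM = −0.0881.
η = (dQ/dM)·(M/Q) = -0.0881 × (7164/564.852) = -1.117.

-1.117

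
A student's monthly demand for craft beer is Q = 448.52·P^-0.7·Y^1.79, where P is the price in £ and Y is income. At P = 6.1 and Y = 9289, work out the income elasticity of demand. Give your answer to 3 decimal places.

For a multiplicative demand Q = A·P^α·Y^β, the income elasticity is β everywhere.
Here β = 1.79, so η = 1.790.

1.790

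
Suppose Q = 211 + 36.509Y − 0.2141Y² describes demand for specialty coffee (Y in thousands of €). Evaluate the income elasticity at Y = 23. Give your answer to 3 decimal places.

At Y = 23: Q = 937.4481.
dQ/dY = 36.509 − 0.4282Y = 26.66040.
η = (dQ/dY)·(Y/Q) = 26.66040 × (23/937.4481) = 0.654.

0.654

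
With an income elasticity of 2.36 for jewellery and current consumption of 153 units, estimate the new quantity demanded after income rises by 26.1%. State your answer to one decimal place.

247.2

%ΔQ ≈ η × %ΔI = 2.36 × 26.1% = 61.596%.
New Q ≈ 153 × (1 + 0.61596) = 247.2.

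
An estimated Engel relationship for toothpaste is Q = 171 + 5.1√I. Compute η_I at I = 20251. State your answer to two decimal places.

At I = 20251: Q = 896.761.
dQ/dI = 5.1/(2√I) = 0.0179191 at this income.
η = (dQ/dI)·(I/Q) = 0.0179191 × (20251/896.761) = 0.40.

0.40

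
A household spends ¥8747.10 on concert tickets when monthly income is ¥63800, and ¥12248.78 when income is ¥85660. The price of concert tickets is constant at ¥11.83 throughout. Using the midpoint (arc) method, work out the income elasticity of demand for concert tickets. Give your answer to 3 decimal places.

1.140

With a constant price, Q₁ = 8747.10/11.83 = 739.400 and Q₂ = 12248.78/11.83 = 1035.400 (equivalently, work directly with expenditure since P cancels).
Midpoint %ΔQ = (12248.78 − 8747.10)/10497.94 = 0.33356; midpoint %ΔI = (85660 − 63800)/74730 = 0.29252.
η = 0.33356 / 0.29252 = 1.140.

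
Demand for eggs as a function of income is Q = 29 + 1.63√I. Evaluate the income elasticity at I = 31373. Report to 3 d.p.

0.454

At I = 31373: Q = 317.713.
dQ/dI = 1.63/(2√I) = 0.00460129 at this income.
η = (dQ/dI)·(I/Q) = 0.00460129 × (31373/317.713) = 0.454.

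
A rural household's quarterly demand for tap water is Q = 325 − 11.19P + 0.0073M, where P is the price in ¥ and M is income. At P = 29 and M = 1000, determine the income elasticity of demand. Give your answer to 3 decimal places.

0.937

At P = 29, M = 1000: Q = 7.790.
Holding P constant, ∂Q/∂M = 0.0073.
η_M = (∂Q/∂M)·(M/Q) = 0.0073 × (1000/7.790) = 0.937.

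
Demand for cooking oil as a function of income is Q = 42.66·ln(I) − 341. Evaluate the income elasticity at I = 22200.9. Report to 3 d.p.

0.496

At I = 22200.9: Q = 85.937.
dQ/dI = 42.66/I = 0.00192154 at this income.
η = (dQ/dI)·(I/Q) = 0.00192154 × (22200.9/85.937) = 0.496.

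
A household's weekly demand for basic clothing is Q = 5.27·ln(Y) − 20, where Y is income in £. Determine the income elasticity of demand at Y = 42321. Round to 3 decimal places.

At Y = 42321: Q = 36.142.
dQ/dY = 5.27/Y = 0.000124524 at this income.
η = (dQ/dY)·(Y/Q) = 0.000124524 × (42321/36.142) = 0.146.

0.146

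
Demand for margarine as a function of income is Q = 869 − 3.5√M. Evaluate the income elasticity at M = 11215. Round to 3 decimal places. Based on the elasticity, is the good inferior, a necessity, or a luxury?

-0.372 (inferior good)

At M = 11215: Q = 498.347.
dQ/dM = -3.5/(2√M) = -0.0165249 at this income.
η = (dQ/dM)·(M/Q) = -0.0165249 × (11215/498.347) = -0.372.
Since η < 0, the good is an inferior good.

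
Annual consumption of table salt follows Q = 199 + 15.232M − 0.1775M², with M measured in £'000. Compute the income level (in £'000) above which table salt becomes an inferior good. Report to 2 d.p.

dQ/dM = 15.232 − 0.355M.
The good is inferior where dQ/dM < 0. Setting dQ/dM = 0 gives M = 15.232 / 0.355 = 42.91.

42.91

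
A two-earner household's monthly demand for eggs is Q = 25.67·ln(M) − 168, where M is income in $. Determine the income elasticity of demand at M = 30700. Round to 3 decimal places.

At M = 30700: Q = 97.223.
dQ/dM = 25.67/M = 0.000836156 at this income.
η = (dQ/dM)·(M/Q) = 0.000836156 × (30700/97.223) = 0.264.

0.264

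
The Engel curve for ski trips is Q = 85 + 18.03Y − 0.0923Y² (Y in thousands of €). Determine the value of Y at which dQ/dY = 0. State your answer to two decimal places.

97.67

dQ/dY = 18.03 − 0.1846Y.
The good is inferior where dQ/dY < 0. Setting dQ/dY = 0 gives Y = 18.03 / 0.1846 = 97.67.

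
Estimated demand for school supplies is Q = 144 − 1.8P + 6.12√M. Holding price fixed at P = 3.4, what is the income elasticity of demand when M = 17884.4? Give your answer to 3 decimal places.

0.428

At P = 3.4, M = 17884.4: Q = 956.323.
Holding P constant, ∂Q/∂M = 6.12/(2√M) = 0.0228815.
η_M = (∂Q/∂M)·(M/Q) = 0.0228815 × (17884.4/956.323) = 0.428.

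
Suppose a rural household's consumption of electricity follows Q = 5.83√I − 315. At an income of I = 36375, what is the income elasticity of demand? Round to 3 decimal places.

0.698

At I = 36375: Q = 796.911.
dQ/dI = 5.83/(2√I) = 0.015284 at this income.
η = (dQ/dI)·(I/Q) = 0.015284 × (36375/796.911) = 0.698.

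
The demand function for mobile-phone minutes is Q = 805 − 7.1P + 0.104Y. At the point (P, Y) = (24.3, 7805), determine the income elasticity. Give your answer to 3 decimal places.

At P = 24.3, Y = 7805: Q = 1444.190.
Holding P constant, ∂Q/∂Y = 0.104.
η_Y = (∂Q/∂Y)·(Y/Q) = 0.104 × (7805/1444.190) = 0.562.

0.562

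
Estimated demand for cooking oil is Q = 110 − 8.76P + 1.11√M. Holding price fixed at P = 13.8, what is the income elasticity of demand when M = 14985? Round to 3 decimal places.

0.544

At P = 13.8, M = 14985: Q = 124.991.
Holding P constant, ∂Q/∂M = 1.11/(2√M) = 0.00453382.
η_M = (∂Q/∂M)·(M/Q) = 0.00453382 × (14985/124.991) = 0.544.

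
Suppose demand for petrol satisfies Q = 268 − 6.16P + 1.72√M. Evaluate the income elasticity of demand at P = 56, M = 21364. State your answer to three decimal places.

At P = 56, M = 21364: Q = 174.443.
Holding P constant, ∂Q/∂M = 1.72/(2√M) = 0.00588379.
η_M = (∂Q/∂M)·(M/Q) = 0.00588379 × (21364/174.443) = 0.721.

0.721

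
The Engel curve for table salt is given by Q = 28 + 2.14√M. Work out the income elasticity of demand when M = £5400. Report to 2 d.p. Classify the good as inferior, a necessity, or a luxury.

0.42 (necessity)

At M = 5400: Q = 185.257.
dQ/dM = 2.14/(2√M) = 0.0145609 at this income.
η = (dQ/dM)·(M/Q) = 0.0145609 × (5400/185.257) = 0.42.
Since 0 < η < 1, the good is a necessity.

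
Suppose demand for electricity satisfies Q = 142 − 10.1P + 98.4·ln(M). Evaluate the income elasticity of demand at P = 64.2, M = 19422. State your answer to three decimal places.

0.212

At P = 64.2, M = 19422: Q = 465.198.
Holding P constant, ∂Q/∂M = 98.4/M = 0.00506642.
η_M = (∂Q/∂M)·(M/Q) = 0.00506642 × (19422/465.198) = 0.212.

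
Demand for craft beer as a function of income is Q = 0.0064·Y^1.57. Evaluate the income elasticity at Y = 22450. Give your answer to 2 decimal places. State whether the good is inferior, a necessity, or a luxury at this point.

1.57 (luxury)

For Q = A·Y^β the income elasticity is constant and equal to β.
Here β = 1.57, so η = 1.57.
Since η > 1, the good is a luxury.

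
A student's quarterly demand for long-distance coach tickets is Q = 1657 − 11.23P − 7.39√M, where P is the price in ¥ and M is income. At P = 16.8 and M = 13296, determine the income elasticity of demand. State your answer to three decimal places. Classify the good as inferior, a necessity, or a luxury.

-0.691 (inferior good)

At P = 16.8, M = 13296: Q = 616.208.
Holding P constant, ∂Q/∂M = -7.39/(2√M) = -0.0320445.
η_M = (∂Q/∂M)·(M/Q) = -0.0320445 × (13296/616.208) = -0.691.
Since η < 0, this is an inferior good.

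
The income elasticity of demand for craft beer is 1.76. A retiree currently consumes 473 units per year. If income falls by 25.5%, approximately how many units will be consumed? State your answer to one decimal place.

%ΔQ ≈ η × %ΔI = 1.76 × (-25.5%) = -44.88%.
New Q ≈ 473 × (1 − 0.4488) = 260.7.

260.7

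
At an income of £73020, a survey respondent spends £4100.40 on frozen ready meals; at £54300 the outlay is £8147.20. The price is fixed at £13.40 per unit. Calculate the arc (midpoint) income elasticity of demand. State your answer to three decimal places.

-2.247

With a constant price, Q₁ = 4100.40/13.40 = 306.000 and Q₂ = 8147.20/13.40 = 608.000 (equivalently, work directly with expenditure since P cancels).
Midpoint %ΔQ = (8147.20 − 4100.40)/6123.80 = 0.66083; midpoint %ΔI = (54300 − 73020)/63660 = -0.29406.
η = 0.66083 / -0.29406 = -2.247.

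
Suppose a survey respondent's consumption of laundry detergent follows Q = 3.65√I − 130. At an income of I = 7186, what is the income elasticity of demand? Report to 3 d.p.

At I = 7186: Q = 179.412.
dQ/dI = 3.65/(2√I) = 0.0215288 at this income.
η = (dQ/dI)·(I/Q) = 0.0215288 × (7186/179.412) = 0.862.

0.862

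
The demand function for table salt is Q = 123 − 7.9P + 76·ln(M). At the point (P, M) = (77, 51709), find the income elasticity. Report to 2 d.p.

0.22

At P = 77, M = 51709: Q = 339.557.
Holding P constant, ∂Q/∂M = 76/M = 0.00146976.
η_M = (∂Q/∂M)·(M/Q) = 0.00146976 × (51709/339.557) = 0.22.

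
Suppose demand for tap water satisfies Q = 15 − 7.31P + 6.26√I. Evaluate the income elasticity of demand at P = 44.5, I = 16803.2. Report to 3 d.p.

At P = 44.5, I = 16803.2: Q = 501.171.
Holding P constant, ∂Q/∂I = 6.26/(2√I) = 0.0241462.
η_I = (∂Q/∂I)·(I/Q) = 0.0241462 × (16803.2/501.171) = 0.810.

0.810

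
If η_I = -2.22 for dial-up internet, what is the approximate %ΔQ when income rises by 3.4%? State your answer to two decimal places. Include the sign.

-7.55%

%ΔQ ≈ η × %ΔI = -2.22 × 3.4% = -7.55%.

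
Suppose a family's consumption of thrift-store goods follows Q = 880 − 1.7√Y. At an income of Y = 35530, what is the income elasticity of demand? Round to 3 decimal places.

At Y = 35530: Q = 559.560.
dQ/dY = -1.7/(2√Y) = -0.00450943 at this income.
η = (dQ/dY)·(Y/Q) = -0.00450943 × (35530/559.560) = -0.286.

-0.286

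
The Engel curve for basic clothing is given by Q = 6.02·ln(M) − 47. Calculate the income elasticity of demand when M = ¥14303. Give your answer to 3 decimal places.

0.568

At M = 14303: Q = 10.601.
dQ/dM = 6.02/M = 0.000420891 at this income.
η = (dQ/dM)·(M/Q) = 0.000420891 × (14303/10.601) = 0.568.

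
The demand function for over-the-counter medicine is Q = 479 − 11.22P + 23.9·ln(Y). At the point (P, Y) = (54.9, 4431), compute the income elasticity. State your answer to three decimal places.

At P = 54.9, Y = 4431: Q = 63.695.
Holding P constant, ∂Q/∂Y = 23.9/Y = 0.00539382.
η_Y = (∂Q/∂Y)·(Y/Q) = 0.00539382 × (4431/63.695) = 0.375.

0.375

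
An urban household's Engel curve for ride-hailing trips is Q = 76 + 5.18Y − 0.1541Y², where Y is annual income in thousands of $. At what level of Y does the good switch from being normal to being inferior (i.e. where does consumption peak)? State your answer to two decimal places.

16.81

dQ/dY = 5.18 − 0.3082Y.
The good is inferior where dQ/dY < 0. Setting dQ/dY = 0 gives Y = 5.18 / 0.3082 = 16.81.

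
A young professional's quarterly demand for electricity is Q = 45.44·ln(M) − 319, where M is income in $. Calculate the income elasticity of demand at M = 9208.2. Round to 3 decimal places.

At M = 9208.2: Q = 95.769.
dQ/dM = 45.44/M = 0.00493473 at this income.
η = (dQ/dM)·(M/Q) = 0.00493473 × (9208.2/95.769) = 0.474.

0.474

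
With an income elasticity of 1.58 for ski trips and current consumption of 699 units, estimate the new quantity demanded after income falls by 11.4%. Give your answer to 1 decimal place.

573.1

%ΔQ ≈ η × %ΔI = 1.58 × (-11.4%) = -18.012%.
New Q ≈ 699 × (1 − 0.18012) = 573.1.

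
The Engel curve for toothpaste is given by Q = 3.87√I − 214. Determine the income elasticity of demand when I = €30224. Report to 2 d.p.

0.73

At I = 30224: Q = 458.801.
dQ/dI = 3.87/(2√I) = 0.0111303 at this income.
η = (dQ/dI)·(I/Q) = 0.0111303 × (30224/458.801) = 0.73.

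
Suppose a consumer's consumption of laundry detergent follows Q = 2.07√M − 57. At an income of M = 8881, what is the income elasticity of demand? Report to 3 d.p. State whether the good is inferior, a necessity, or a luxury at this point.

0.706 (necessity)

At M = 8881: Q = 138.075.
dQ/dM = 2.07/(2√M) = 0.0109827 at this income.
η = (dQ/dM)·(M/Q) = 0.0109827 × (8881/138.075) = 0.706.
Since 0 < η < 1, the good is a necessity.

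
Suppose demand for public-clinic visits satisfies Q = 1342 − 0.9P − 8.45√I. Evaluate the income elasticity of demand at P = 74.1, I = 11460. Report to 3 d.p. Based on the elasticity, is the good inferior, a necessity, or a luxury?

-1.220 (inferior good)

At P = 74.1, I = 11460: Q = 370.726.
Holding P constant, ∂Q/∂I = -8.45/(2√I) = -0.039467.
η_I = (∂Q/∂I)·(I/Q) = -0.039467 × (11460/370.726) = -1.220.
Since η < 0, this is an inferior good.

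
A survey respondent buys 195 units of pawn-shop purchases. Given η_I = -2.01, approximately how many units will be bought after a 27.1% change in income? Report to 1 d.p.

88.8

%ΔQ ≈ η × %ΔI = -2.01 × 27.1% = -54.471%.
New Q ≈ 195 × (1 − 0.54471) = 88.8.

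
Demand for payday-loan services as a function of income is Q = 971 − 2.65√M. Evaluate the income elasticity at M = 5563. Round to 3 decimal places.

-0.128

At M = 5563: Q = 773.348.
dQ/dM = -2.65/(2√M) = -0.0177648 at this income.
η = (dQ/dM)·(M/Q) = -0.0177648 × (5563/773.348) = -0.128.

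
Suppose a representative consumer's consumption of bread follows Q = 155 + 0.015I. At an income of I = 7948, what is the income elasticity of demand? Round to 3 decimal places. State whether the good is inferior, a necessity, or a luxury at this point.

0.435 (necessity)

At I = 7948: Q = 274.220.
dQ/dI = 0.015.
η = (dQ/dI)·(I/Q) = 0.015 × (7948/274.220) = 0.435.
Since 0 < η < 1, the good is a necessity.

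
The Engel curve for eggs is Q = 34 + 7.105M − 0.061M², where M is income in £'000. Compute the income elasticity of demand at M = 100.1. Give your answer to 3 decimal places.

At M = 100.1: Q = 133.9899.
dQ/dM = 7.105 − 0.122M = -5.10720.
η = (dQ/dM)·(M/Q) = -5.10720 × (100.1/133.9899) = -3.815.

-3.815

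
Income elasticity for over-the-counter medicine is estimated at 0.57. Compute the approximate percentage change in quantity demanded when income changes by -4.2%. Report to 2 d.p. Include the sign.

%ΔQ ≈ η × %ΔI = 0.57 × (-4.2%) = -2.39%.

-2.39%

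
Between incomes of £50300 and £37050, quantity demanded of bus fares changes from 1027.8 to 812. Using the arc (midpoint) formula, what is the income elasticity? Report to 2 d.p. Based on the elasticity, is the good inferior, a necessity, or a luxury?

ΔQ = 812 − 1027.8 = -215.8; midpoint Q̄ = (1027.8 + 812)/2 = 919.9.
ΔI = 37050 − 50300 = -13250; midpoint Ī = (50300 + 37050)/2 = 43675.
η = (ΔQ/Q̄) ÷ (ΔI/Ī) = (-215.8/919.9) ÷ (-13250/43675) = 0.77.
0 < η < 1 ⇒ necessity.

0.77 (necessity)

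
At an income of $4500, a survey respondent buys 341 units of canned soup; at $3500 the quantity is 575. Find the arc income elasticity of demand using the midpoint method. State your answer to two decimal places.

ΔQ = 575 − 341 = 234; midpoint Q̄ = (341 + 575)/2 = 458.
ΔI = 3500 − 4500 = -1000; midpoint Ī = (4500 + 3500)/2 = 4000.
η = (ΔQ/Q̄) ÷ (ΔI/Ī) = (234/458) ÷ (-1000/4000) = -2.04.

-2.04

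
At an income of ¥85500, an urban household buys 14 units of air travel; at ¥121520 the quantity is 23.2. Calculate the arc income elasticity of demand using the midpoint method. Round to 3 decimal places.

1.421

ΔQ = 23.2 − 14 = 9.2; midpoint Q̄ = (14 + 23.2)/2 = 18.6.
ΔI = 121520 − 85500 = 36020; midpoint Ī = (85500 + 121520)/2 = 103510.
η = (ΔQ/Q̄) ÷ (ΔI/Ī) = (9.2/18.6) ÷ (36020/103510) = 1.421.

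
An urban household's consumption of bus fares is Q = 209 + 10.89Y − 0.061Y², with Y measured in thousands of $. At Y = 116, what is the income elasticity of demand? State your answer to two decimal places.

At Y = 116: Q = 651.4240.
dQ/dY = 10.89 − 0.122Y = -3.26200.
η = (dQ/dY)·(Y/Q) = -3.26200 × (116/651.4240) = -0.58.

-0.58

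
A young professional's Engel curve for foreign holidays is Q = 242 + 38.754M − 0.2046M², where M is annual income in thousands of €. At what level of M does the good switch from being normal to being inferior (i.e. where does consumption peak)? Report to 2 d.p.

94.71

dQ/dM = 38.754 − 0.4092M.
The good is inferior where dQ/dM < 0. Setting dQ/dM = 0 gives M = 38.754 / 0.4092 = 94.71.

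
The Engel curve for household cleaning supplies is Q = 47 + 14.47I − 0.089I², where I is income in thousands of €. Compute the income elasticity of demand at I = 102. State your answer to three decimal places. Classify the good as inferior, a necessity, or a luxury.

-0.630 (inferior good)

At I = 102: Q = 596.9840.
dQ/dI = 14.47 − 0.178I = -3.68600.
η = (dQ/dI)·(I/Q) = -3.68600 × (102/596.9840) = -0.630.
η < 0 ⇒ inferior good.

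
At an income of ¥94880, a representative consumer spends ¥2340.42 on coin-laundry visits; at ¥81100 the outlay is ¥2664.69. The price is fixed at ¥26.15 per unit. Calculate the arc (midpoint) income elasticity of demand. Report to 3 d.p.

With a constant price, Q₁ = 2340.42/26.15 = 89.500 and Q₂ = 2664.69/26.15 = 101.900 (equivalently, work directly with expenditure since P cancels).
Midpoint %ΔQ = (2664.69 − 2340.42)/2502.56 = 0.12958; midpoint %ΔI = (81100 − 94880)/87990 = -0.15661.
η = 0.12958 / -0.15661 = -0.827.

-0.827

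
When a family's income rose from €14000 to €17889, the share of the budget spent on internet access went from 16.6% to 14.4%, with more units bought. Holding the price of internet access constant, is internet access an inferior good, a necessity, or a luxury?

necessity

Quantity rises but the budget share falls as income rises, so 0 < η < 1.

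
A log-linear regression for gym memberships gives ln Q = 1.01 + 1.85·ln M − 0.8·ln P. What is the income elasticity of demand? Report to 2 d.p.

1.85

In a log-linear demand, the coefficient on ln M is the income elasticity.
So η = 1.85.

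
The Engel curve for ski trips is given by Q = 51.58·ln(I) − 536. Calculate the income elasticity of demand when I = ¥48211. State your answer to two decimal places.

At I = 48211: Q = 20.205.
dQ/dI = 51.58/I = 0.00106988 at this income.
η = (dQ/dI)·(I/Q) = 0.00106988 × (48211/20.205) = 2.55.

2.55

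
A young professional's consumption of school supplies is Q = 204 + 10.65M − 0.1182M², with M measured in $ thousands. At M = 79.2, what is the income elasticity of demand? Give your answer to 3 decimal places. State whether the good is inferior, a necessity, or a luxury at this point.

-2.089 (inferior good)

At M = 79.2: Q = 306.0540.
dQ/dM = 10.65 − 0.2364M = -8.07288.
η = (dQ/dM)·(M/Q) = -8.07288 × (79.2/306.0540) = -2.089.
η < 0 ⇒ inferior good.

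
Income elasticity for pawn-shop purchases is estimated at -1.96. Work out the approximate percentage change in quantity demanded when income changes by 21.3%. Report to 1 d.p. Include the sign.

-41.7%

%ΔQ ≈ η × %ΔI = -1.96 × 21.3% = -41.7%.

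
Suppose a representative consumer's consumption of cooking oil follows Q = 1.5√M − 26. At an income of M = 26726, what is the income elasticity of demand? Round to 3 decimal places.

0.559

At M = 26726: Q = 219.221.
dQ/dM = 1.5/(2√M) = 0.00458769 at this income.
η = (dQ/dM)·(M/Q) = 0.00458769 × (26726/219.221) = 0.559.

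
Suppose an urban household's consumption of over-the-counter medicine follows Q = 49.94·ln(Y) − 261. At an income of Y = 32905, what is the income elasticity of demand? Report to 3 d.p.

At Y = 32905: Q = 258.445.
dQ/dY = 49.94/Y = 0.0015177 at this income.
η = (dQ/dY)·(Y/Q) = 0.0015177 × (32905/258.445) = 0.193.

0.193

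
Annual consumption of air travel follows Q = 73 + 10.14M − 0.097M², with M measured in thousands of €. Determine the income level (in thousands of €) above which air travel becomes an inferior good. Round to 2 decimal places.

52.27

dQ/dM = 10.14 − 0.194M.
The good is inferior where dQ/dM < 0. Setting dQ/dM = 0 gives M = 10.14 / 0.194 = 52.27.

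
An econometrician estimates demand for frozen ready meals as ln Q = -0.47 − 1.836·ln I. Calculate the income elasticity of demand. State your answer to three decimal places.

-1.836

In a log-linear demand, the coefficient on ln I is the income elasticity.
So η = -1.836.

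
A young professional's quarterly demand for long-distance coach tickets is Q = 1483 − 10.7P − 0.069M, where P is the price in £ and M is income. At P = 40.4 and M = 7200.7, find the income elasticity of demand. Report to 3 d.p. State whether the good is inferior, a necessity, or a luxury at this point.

At P = 40.4, M = 7200.7: Q = 553.872.
Holding P constant, ∂Q/∂M = −0.069.
η_M = (∂Q/∂M)·(M/Q) = -0.069 × (7200.7/553.872) = -0.897.
Since η < 0, this is an inferior good.

-0.897 (inferior good)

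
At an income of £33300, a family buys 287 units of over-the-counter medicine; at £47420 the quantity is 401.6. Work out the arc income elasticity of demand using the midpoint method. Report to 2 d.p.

ΔQ = 401.6 − 287 = 114.6; midpoint Q̄ = (287 + 401.6)/2 = 344.3.
ΔI = 47420 − 33300 = 14120; midpoint Ī = (33300 + 47420)/2 = 40360.
η = (ΔQ/Q̄) ÷ (ΔI/Ī) = (114.6/344.3) ÷ (14120/40360) = 0.95.

0.95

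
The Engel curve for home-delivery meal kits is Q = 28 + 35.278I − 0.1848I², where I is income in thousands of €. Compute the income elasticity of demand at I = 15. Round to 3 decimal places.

0.865

At I = 15: Q = 515.5900.
dQ/dI = 35.278 − 0.3696I = 29.73400.
η = (dQ/dI)·(I/Q) = 29.73400 × (15/515.5900) = 0.865.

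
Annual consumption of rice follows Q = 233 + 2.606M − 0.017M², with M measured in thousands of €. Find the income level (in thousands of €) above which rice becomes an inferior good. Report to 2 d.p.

dQ/dM = 2.606 − 0.034M.
The good is inferior where dQ/dM < 0. Setting dQ/dM = 0 gives M = 2.606 / 0.034 = 76.65.

76.65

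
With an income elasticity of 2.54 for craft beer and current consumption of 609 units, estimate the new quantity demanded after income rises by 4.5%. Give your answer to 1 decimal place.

678.6

%ΔQ ≈ η × %ΔI = 2.54 × 4.5% = 11.43%.
New Q ≈ 609 × (1 + 0.1143) = 678.6.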